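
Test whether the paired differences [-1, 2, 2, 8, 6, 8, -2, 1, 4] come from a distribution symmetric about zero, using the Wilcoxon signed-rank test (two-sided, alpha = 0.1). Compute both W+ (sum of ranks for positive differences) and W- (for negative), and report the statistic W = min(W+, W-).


Step 1: Drop any zero differences (none here) and take |d_i|.
|d| = [1, 2, 2, 8, 6, 8, 2, 1, 4]
Step 2: Midrank |d_i| (ties get averaged ranks).
ranks: |1|->1.5, |2|->4, |2|->4, |8|->8.5, |6|->7, |8|->8.5, |2|->4, |1|->1.5, |4|->6
Step 3: Attach original signs; sum ranks with positive sign and with negative sign.
W+ = 4 + 4 + 8.5 + 7 + 8.5 + 1.5 + 6 = 39.5
W- = 1.5 + 4 = 5.5
(Check: W+ + W- = 45 should equal n(n+1)/2 = 45.)
Step 4: Test statistic W = min(W+, W-) = 5.5.
Step 5: Ties in |d|, so use the tie-corrected normal approximation.
        E[W] = n(n+1)/4 = 9*10/4 = 22.5.
        Tie groups: |d|=1 (t=2), |d|=2 (t=3), |d|=8 (t=2); sum(t^3 - t) = 36.
        Var[W] = n(n+1)(2n+1)/24 - sum(t^3-t)/48 = 1710/24 - 36/48 = 70.5.
        z = (W - E[W]) / sqrt(Var[W]) = (5.5 - 22.5) / 8.3964 = -2.0247.
        Two-sided p = 2*Phi(z) = 0.042901.
Step 6: alpha = 0.1. reject H0.

W+ = 39.5, W- = 5.5, W = min = 5.5, p = 0.042901, reject H0.


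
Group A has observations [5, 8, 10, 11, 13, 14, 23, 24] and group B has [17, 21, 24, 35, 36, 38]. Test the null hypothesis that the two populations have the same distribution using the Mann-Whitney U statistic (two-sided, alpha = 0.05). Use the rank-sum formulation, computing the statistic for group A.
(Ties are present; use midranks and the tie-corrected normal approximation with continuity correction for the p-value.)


Step 1: Combine and sort all 14 observations; assign midranks.
sorted (value, group): (5,X), (8,X), (10,X), (11,X), (13,X), (14,X), (17,Y), (21,Y), (23,X), (24,X), (24,Y), (35,Y), (36,Y), (38,Y)
ranks: 5->1, 8->2, 10->3, 11->4, 13->5, 14->6, 17->7, 21->8, 23->9, 24->10.5, 24->10.5, 35->12, 36->13, 38->14
Step 2: Rank sum for X: R1 = 1 + 2 + 3 + 4 + 5 + 6 + 9 + 10.5 = 40.5.
Step 3: U_X = R1 - n1(n1+1)/2 = 40.5 - 8*9/2 = 40.5 - 36 = 4.5.
       U_Y = n1*n2 - U_X = 48 - 4.5 = 43.5.
Step 4: Ties are present, so use the tie-corrected normal approximation (with continuity correction) for the p-value.
Step 5: p-value = 0.014065; compare to alpha = 0.05. reject H0.

U_X = 4.5, p = 0.014065, reject H0 at alpha = 0.05.


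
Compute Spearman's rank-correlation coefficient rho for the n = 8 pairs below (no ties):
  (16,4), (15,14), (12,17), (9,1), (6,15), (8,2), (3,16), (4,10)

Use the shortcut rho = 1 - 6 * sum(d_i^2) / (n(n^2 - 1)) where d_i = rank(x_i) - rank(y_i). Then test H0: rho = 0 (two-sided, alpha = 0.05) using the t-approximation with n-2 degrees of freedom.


Step 1: Rank x and y separately (midranks; no ties here).
rank(x): 16->8, 15->7, 12->6, 9->5, 6->3, 8->4, 3->1, 4->2
rank(y): 4->3, 14->5, 17->8, 1->1, 15->6, 2->2, 16->7, 10->4
Step 2: d_i = R_x(i) - R_y(i); compute d_i^2.
  (8-3)^2=25, (7-5)^2=4, (6-8)^2=4, (5-1)^2=16, (3-6)^2=9, (4-2)^2=4, (1-7)^2=36, (2-4)^2=4
sum(d^2) = 102.
Step 3: rho = 1 - 6*102 / (8*(8^2 - 1)) = 1 - 612/504 = -0.214286.
Step 4: Under H0, t = rho * sqrt((n-2)/(1-rho^2)) = -0.5374 ~ t(6).
Step 5: Two-sided p-value from the t-distribution with 6 df = 0.610344.
Step 6: alpha = 0.05. fail to reject H0.

rho = -0.2143, p = 0.610344, fail to reject H0 at alpha = 0.05.


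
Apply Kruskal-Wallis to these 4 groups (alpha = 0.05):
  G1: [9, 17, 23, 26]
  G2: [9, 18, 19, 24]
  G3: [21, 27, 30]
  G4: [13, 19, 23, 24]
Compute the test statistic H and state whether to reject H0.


Step 1: Combine all N = 15 observations and assign midranks.
sorted (value, group, rank): (9,G1,1.5), (9,G2,1.5), (13,G4,3), (17,G1,4), (18,G2,5), (19,G2,6.5), (19,G4,6.5), (21,G3,8), (23,G1,9.5), (23,G4,9.5), (24,G2,11.5), (24,G4,11.5), (26,G1,13), (27,G3,14), (30,G3,15)
Step 2: Sum ranks within each group.
R_1 = 28 (n_1 = 4)
R_2 = 24.5 (n_2 = 4)
R_3 = 37 (n_3 = 3)
R_4 = 30.5 (n_4 = 4)
Step 3: H = 12/(N(N+1)) * sum(R_i^2/n_i) - 3(N+1)
     = 12/(15*16) * (28^2/4 + 24.5^2/4 + 37^2/3 + 30.5^2/4) - 3*16
     = 0.050000 * 1034.96 - 48
     = 3.747917.
Step 4: Ties present; correction factor C = 1 - 24/(15^3 - 15) = 0.992857. Corrected H = 3.747917 / 0.992857 = 3.774880.
Step 5: Under H0, H ~ chi^2(3); p-value = 0.286822.
Step 6: alpha = 0.05. fail to reject H0.

H = 3.7749, df = 3, p = 0.286822, fail to reject H0.


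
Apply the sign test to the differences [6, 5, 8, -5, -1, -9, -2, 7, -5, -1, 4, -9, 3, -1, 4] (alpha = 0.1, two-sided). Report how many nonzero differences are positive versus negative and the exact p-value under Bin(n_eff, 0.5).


Step 1: Discard zero differences. Original n = 15; n_eff = number of nonzero differences = 15.
Nonzero differences (with sign): +6, +5, +8, -5, -1, -9, -2, +7, -5, -1, +4, -9, +3, -1, +4
Step 2: Count signs: positive = 7, negative = 8.
Step 3: Under H0: P(positive) = 0.5, so the number of positives S ~ Bin(15, 0.5).
Step 4: Two-sided exact p-value = sum of Bin(15,0.5) probabilities at or below the observed probability = 1.000000.
Step 5: alpha = 0.1. fail to reject H0.

n_eff = 15, pos = 7, neg = 8, p = 1.000000, fail to reject H0.


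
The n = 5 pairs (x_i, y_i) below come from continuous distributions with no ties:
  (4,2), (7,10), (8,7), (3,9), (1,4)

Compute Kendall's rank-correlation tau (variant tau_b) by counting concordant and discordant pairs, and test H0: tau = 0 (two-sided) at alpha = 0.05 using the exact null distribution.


Step 1: Enumerate the 10 unordered pairs (i,j) with i<j and classify each by sign(x_j-x_i) * sign(y_j-y_i).
  (1,2):dx=+3,dy=+8->C; (1,3):dx=+4,dy=+5->C; (1,4):dx=-1,dy=+7->D; (1,5):dx=-3,dy=+2->D
  (2,3):dx=+1,dy=-3->D; (2,4):dx=-4,dy=-1->C; (2,5):dx=-6,dy=-6->C; (3,4):dx=-5,dy=+2->D
  (3,5):dx=-7,dy=-3->C; (4,5):dx=-2,dy=-5->C
Step 2: C = 6, D = 4, total pairs = 10.
Step 3: tau = (C - D)/(n(n-1)/2) = (6 - 4)/10 = 0.200000.
Step 4: Exact two-sided p-value (enumerate n! = 120 permutations of y under H0): p = 0.816667.
Step 5: alpha = 0.05. fail to reject H0.

tau_b = 0.2000 (C=6, D=4), p = 0.816667, fail to reject H0.


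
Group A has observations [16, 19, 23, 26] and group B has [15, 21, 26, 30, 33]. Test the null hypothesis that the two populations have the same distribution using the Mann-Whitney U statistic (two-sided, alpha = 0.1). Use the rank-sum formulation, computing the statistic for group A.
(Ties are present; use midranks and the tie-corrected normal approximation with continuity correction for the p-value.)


Step 1: Combine and sort all 9 observations; assign midranks.
sorted (value, group): (15,Y), (16,X), (19,X), (21,Y), (23,X), (26,X), (26,Y), (30,Y), (33,Y)
ranks: 15->1, 16->2, 19->3, 21->4, 23->5, 26->6.5, 26->6.5, 30->8, 33->9
Step 2: Rank sum for X: R1 = 2 + 3 + 5 + 6.5 = 16.5.
Step 3: U_X = R1 - n1(n1+1)/2 = 16.5 - 4*5/2 = 16.5 - 10 = 6.5.
       U_Y = n1*n2 - U_X = 20 - 6.5 = 13.5.
Step 4: Ties are present, so use the tie-corrected normal approximation (with continuity correction) for the p-value.
Step 5: p-value = 0.460558; compare to alpha = 0.1. fail to reject H0.

U_X = 6.5, p = 0.460558, fail to reject H0 at alpha = 0.1.


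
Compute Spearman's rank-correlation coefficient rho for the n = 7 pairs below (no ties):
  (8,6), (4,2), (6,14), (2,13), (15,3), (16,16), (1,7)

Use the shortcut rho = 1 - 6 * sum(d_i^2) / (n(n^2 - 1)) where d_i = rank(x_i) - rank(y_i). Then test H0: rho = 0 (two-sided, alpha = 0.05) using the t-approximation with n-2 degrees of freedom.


Step 1: Rank x and y separately (midranks; no ties here).
rank(x): 8->5, 4->3, 6->4, 2->2, 15->6, 16->7, 1->1
rank(y): 6->3, 2->1, 14->6, 13->5, 3->2, 16->7, 7->4
Step 2: d_i = R_x(i) - R_y(i); compute d_i^2.
  (5-3)^2=4, (3-1)^2=4, (4-6)^2=4, (2-5)^2=9, (6-2)^2=16, (7-7)^2=0, (1-4)^2=9
sum(d^2) = 46.
Step 3: rho = 1 - 6*46 / (7*(7^2 - 1)) = 1 - 276/336 = 0.178571.
Step 4: Under H0, t = rho * sqrt((n-2)/(1-rho^2)) = 0.4058 ~ t(5).
Step 5: Two-sided p-value from the t-distribution with 5 df = 0.701658.
Step 6: alpha = 0.05. fail to reject H0.

rho = 0.1786, p = 0.701658, fail to reject H0 at alpha = 0.05.


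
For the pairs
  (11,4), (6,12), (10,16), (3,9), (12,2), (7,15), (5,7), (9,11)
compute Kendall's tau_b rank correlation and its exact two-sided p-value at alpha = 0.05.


Step 1: Enumerate the 28 unordered pairs (i,j) with i<j and classify each by sign(x_j-x_i) * sign(y_j-y_i).
  (1,2):dx=-5,dy=+8->D; (1,3):dx=-1,dy=+12->D; (1,4):dx=-8,dy=+5->D; (1,5):dx=+1,dy=-2->D
  (1,6):dx=-4,dy=+11->D; (1,7):dx=-6,dy=+3->D; (1,8):dx=-2,dy=+7->D; (2,3):dx=+4,dy=+4->C
  (2,4):dx=-3,dy=-3->C; (2,5):dx=+6,dy=-10->D; (2,6):dx=+1,dy=+3->C; (2,7):dx=-1,dy=-5->C
  (2,8):dx=+3,dy=-1->D; (3,4):dx=-7,dy=-7->C; (3,5):dx=+2,dy=-14->D; (3,6):dx=-3,dy=-1->C
  (3,7):dx=-5,dy=-9->C; (3,8):dx=-1,dy=-5->C; (4,5):dx=+9,dy=-7->D; (4,6):dx=+4,dy=+6->C
  (4,7):dx=+2,dy=-2->D; (4,8):dx=+6,dy=+2->C; (5,6):dx=-5,dy=+13->D; (5,7):dx=-7,dy=+5->D
  (5,8):dx=-3,dy=+9->D; (6,7):dx=-2,dy=-8->C; (6,8):dx=+2,dy=-4->D; (7,8):dx=+4,dy=+4->C
Step 2: C = 12, D = 16, total pairs = 28.
Step 3: tau = (C - D)/(n(n-1)/2) = (12 - 16)/28 = -0.142857.
Step 4: Exact two-sided p-value (enumerate n! = 40320 permutations of y under H0): p = 0.719544.
Step 5: alpha = 0.05. fail to reject H0.

tau_b = -0.1429 (C=12, D=16), p = 0.719544, fail to reject H0.


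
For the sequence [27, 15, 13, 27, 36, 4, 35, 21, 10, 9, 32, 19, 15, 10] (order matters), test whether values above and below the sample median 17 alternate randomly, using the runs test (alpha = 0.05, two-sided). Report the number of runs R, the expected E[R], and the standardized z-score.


Step 1: Compute median = 17; label A = above, B = below.
Labels in order: ABBAABAABBAABB  (n_A = 7, n_B = 7)
Step 2: Count runs R = 8.
Step 3: Under H0 (random ordering), E[R] = 2*n_A*n_B/(n_A+n_B) + 1 = 2*7*7/14 + 1 = 8.0000.
        Var[R] = 2*n_A*n_B*(2*n_A*n_B - n_A - n_B) / ((n_A+n_B)^2 * (n_A+n_B-1)) = 8232/2548 = 3.2308.
        SD[R] = 1.7974.
Step 4: R = E[R], so z = 0 with no continuity correction.
Step 5: Two-sided p-value via normal approximation = 2*(1 - Phi(|z|)) = 1.000000.
Step 6: alpha = 0.05. fail to reject H0.

R = 8, z = 0.0000, p = 1.000000, fail to reject H0.


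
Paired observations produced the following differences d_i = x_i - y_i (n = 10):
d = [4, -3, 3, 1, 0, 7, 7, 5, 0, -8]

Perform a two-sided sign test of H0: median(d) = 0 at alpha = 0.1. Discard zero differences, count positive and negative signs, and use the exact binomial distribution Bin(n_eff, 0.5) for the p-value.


Step 1: Discard zero differences. Original n = 10; n_eff = number of nonzero differences = 8.
Nonzero differences (with sign): +4, -3, +3, +1, +7, +7, +5, -8
Step 2: Count signs: positive = 6, negative = 2.
Step 3: Under H0: P(positive) = 0.5, so the number of positives S ~ Bin(8, 0.5).
Step 4: Two-sided exact p-value = sum of Bin(8,0.5) probabilities at or below the observed probability = 0.289062.
Step 5: alpha = 0.1. fail to reject H0.

n_eff = 8, pos = 6, neg = 2, p = 0.289062, fail to reject H0.


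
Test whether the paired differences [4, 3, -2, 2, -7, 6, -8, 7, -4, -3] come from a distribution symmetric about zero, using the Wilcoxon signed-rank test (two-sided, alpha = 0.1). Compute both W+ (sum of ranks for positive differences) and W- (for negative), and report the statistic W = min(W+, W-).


Step 1: Drop any zero differences (none here) and take |d_i|.
|d| = [4, 3, 2, 2, 7, 6, 8, 7, 4, 3]
Step 2: Midrank |d_i| (ties get averaged ranks).
ranks: |4|->5.5, |3|->3.5, |2|->1.5, |2|->1.5, |7|->8.5, |6|->7, |8|->10, |7|->8.5, |4|->5.5, |3|->3.5
Step 3: Attach original signs; sum ranks with positive sign and with negative sign.
W+ = 5.5 + 3.5 + 1.5 + 7 + 8.5 = 26
W- = 1.5 + 8.5 + 10 + 5.5 + 3.5 = 29
(Check: W+ + W- = 55 should equal n(n+1)/2 = 55.)
Step 4: Test statistic W = min(W+, W-) = 26.
Step 5: Ties in |d|, so use the tie-corrected normal approximation.
        E[W] = n(n+1)/4 = 10*11/4 = 27.5.
        Tie groups: |d|=2 (t=2), |d|=3 (t=2), |d|=4 (t=2), |d|=7 (t=2); sum(t^3 - t) = 24.
        Var[W] = n(n+1)(2n+1)/24 - sum(t^3-t)/48 = 2310/24 - 24/48 = 95.75.
        z = (W - E[W]) / sqrt(Var[W]) = (26 - 27.5) / 9.7852 = -0.1533.
        Two-sided p = 2*Phi(z) = 0.878167.
Step 6: alpha = 0.1. fail to reject H0.

W+ = 26, W- = 29, W = min = 26, p = 0.878167, fail to reject H0.


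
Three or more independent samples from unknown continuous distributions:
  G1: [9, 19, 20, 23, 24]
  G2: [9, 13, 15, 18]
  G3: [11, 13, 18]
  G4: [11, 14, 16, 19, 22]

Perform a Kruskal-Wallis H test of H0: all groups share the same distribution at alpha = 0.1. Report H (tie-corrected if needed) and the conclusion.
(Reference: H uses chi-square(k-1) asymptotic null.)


Step 1: Combine all N = 17 observations and assign midranks.
sorted (value, group, rank): (9,G1,1.5), (9,G2,1.5), (11,G3,3.5), (11,G4,3.5), (13,G2,5.5), (13,G3,5.5), (14,G4,7), (15,G2,8), (16,G4,9), (18,G2,10.5), (18,G3,10.5), (19,G1,12.5), (19,G4,12.5), (20,G1,14), (22,G4,15), (23,G1,16), (24,G1,17)
Step 2: Sum ranks within each group.
R_1 = 61 (n_1 = 5)
R_2 = 25.5 (n_2 = 4)
R_3 = 19.5 (n_3 = 3)
R_4 = 47 (n_4 = 5)
Step 3: H = 12/(N(N+1)) * sum(R_i^2/n_i) - 3(N+1)
     = 12/(17*18) * (61^2/5 + 25.5^2/4 + 19.5^2/3 + 47^2/5) - 3*18
     = 0.039216 * 1475.31 - 54
     = 3.855392.
Step 4: Ties present; correction factor C = 1 - 30/(17^3 - 17) = 0.993873. Corrected H = 3.855392 / 0.993873 = 3.879162.
Step 5: Under H0, H ~ chi^2(3); p-value = 0.274812.
Step 6: alpha = 0.1. fail to reject H0.

H = 3.8792, df = 3, p = 0.274812, fail to reject H0.


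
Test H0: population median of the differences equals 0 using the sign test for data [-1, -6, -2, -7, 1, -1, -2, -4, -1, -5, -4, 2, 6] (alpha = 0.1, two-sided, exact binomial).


Step 1: Discard zero differences. Original n = 13; n_eff = number of nonzero differences = 13.
Nonzero differences (with sign): -1, -6, -2, -7, +1, -1, -2, -4, -1, -5, -4, +2, +6
Step 2: Count signs: positive = 3, negative = 10.
Step 3: Under H0: P(positive) = 0.5, so the number of positives S ~ Bin(13, 0.5).
Step 4: Two-sided exact p-value = sum of Bin(13,0.5) probabilities at or below the observed probability = 0.092285.
Step 5: alpha = 0.1. reject H0.

n_eff = 13, pos = 3, neg = 10, p = 0.092285, reject H0.


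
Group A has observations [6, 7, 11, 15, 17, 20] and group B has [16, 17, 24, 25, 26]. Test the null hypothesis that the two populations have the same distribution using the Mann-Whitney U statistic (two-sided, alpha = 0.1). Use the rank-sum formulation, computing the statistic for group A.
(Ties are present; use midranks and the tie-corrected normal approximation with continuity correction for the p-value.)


Step 1: Combine and sort all 11 observations; assign midranks.
sorted (value, group): (6,X), (7,X), (11,X), (15,X), (16,Y), (17,X), (17,Y), (20,X), (24,Y), (25,Y), (26,Y)
ranks: 6->1, 7->2, 11->3, 15->4, 16->5, 17->6.5, 17->6.5, 20->8, 24->9, 25->10, 26->11
Step 2: Rank sum for X: R1 = 1 + 2 + 3 + 4 + 6.5 + 8 = 24.5.
Step 3: U_X = R1 - n1(n1+1)/2 = 24.5 - 6*7/2 = 24.5 - 21 = 3.5.
       U_Y = n1*n2 - U_X = 30 - 3.5 = 26.5.
Step 4: Ties are present, so use the tie-corrected normal approximation (with continuity correction) for the p-value.
Step 5: p-value = 0.044126; compare to alpha = 0.1. reject H0.

U_X = 3.5, p = 0.044126, reject H0 at alpha = 0.1.


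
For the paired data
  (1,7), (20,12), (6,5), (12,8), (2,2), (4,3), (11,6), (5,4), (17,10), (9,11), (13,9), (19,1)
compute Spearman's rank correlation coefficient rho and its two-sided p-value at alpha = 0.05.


Step 1: Rank x and y separately (midranks; no ties here).
rank(x): 1->1, 20->12, 6->5, 12->8, 2->2, 4->3, 11->7, 5->4, 17->10, 9->6, 13->9, 19->11
rank(y): 7->7, 12->12, 5->5, 8->8, 2->2, 3->3, 6->6, 4->4, 10->10, 11->11, 9->9, 1->1
Step 2: d_i = R_x(i) - R_y(i); compute d_i^2.
  (1-7)^2=36, (12-12)^2=0, (5-5)^2=0, (8-8)^2=0, (2-2)^2=0, (3-3)^2=0, (7-6)^2=1, (4-4)^2=0, (10-10)^2=0, (6-11)^2=25, (9-9)^2=0, (11-1)^2=100
sum(d^2) = 162.
Step 3: rho = 1 - 6*162 / (12*(12^2 - 1)) = 1 - 972/1716 = 0.433566.
Step 4: Under H0, t = rho * sqrt((n-2)/(1-rho^2)) = 1.5215 ~ t(10).
Step 5: Two-sided p-value from the t-distribution with 10 df = 0.159106.
Step 6: alpha = 0.05. fail to reject H0.

rho = 0.4336, p = 0.159106, fail to reject H0 at alpha = 0.05.


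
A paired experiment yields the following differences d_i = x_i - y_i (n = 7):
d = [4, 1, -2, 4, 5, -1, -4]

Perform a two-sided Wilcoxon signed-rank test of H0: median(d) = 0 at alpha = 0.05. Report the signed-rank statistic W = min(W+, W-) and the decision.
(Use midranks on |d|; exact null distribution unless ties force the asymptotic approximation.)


Step 1: Drop any zero differences (none here) and take |d_i|.
|d| = [4, 1, 2, 4, 5, 1, 4]
Step 2: Midrank |d_i| (ties get averaged ranks).
ranks: |4|->5, |1|->1.5, |2|->3, |4|->5, |5|->7, |1|->1.5, |4|->5
Step 3: Attach original signs; sum ranks with positive sign and with negative sign.
W+ = 5 + 1.5 + 5 + 7 = 18.5
W- = 3 + 1.5 + 5 = 9.5
(Check: W+ + W- = 28 should equal n(n+1)/2 = 28.)
Step 4: Test statistic W = min(W+, W-) = 9.5.
Step 5: Ties in |d|, so use the tie-corrected normal approximation.
        E[W] = n(n+1)/4 = 7*8/4 = 14.
        Tie groups: |d|=1 (t=2), |d|=4 (t=3); sum(t^3 - t) = 30.
        Var[W] = n(n+1)(2n+1)/24 - sum(t^3-t)/48 = 840/24 - 30/48 = 34.375.
        z = (W - E[W]) / sqrt(Var[W]) = (9.5 - 14) / 5.8630 = -0.7675.
        Two-sided p = 2*Phi(z) = 0.442771.
Step 6: alpha = 0.05. fail to reject H0.

W+ = 18.5, W- = 9.5, W = min = 9.5, p = 0.442771, fail to reject H0.


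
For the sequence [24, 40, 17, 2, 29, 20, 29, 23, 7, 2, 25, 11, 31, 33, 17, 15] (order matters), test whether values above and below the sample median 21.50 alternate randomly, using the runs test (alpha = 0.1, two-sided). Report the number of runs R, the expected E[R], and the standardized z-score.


Step 1: Compute median = 21.50; label A = above, B = below.
Labels in order: AABBABAABBABAABB  (n_A = 8, n_B = 8)
Step 2: Count runs R = 10.
Step 3: Under H0 (random ordering), E[R] = 2*n_A*n_B/(n_A+n_B) + 1 = 2*8*8/16 + 1 = 9.0000.
        Var[R] = 2*n_A*n_B*(2*n_A*n_B - n_A - n_B) / ((n_A+n_B)^2 * (n_A+n_B-1)) = 14336/3840 = 3.7333.
        SD[R] = 1.9322.
Step 4: Continuity-corrected z = (R - 0.5 - E[R]) / SD[R] = (10 - 0.5 - 9.0000) / 1.9322 = 0.2588.
Step 5: Two-sided p-value via normal approximation = 2*(1 - Phi(|z|)) = 0.795809.
Step 6: alpha = 0.1. fail to reject H0.

R = 10, z = 0.2588, p = 0.795809, fail to reject H0.


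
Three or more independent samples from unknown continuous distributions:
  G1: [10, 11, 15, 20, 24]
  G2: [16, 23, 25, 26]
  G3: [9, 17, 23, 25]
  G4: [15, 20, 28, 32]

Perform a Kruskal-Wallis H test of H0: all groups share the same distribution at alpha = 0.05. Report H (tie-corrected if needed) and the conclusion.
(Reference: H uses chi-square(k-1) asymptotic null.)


Step 1: Combine all N = 17 observations and assign midranks.
sorted (value, group, rank): (9,G3,1), (10,G1,2), (11,G1,3), (15,G1,4.5), (15,G4,4.5), (16,G2,6), (17,G3,7), (20,G1,8.5), (20,G4,8.5), (23,G2,10.5), (23,G3,10.5), (24,G1,12), (25,G2,13.5), (25,G3,13.5), (26,G2,15), (28,G4,16), (32,G4,17)
Step 2: Sum ranks within each group.
R_1 = 30 (n_1 = 5)
R_2 = 45 (n_2 = 4)
R_3 = 32 (n_3 = 4)
R_4 = 46 (n_4 = 4)
Step 3: H = 12/(N(N+1)) * sum(R_i^2/n_i) - 3(N+1)
     = 12/(17*18) * (30^2/5 + 45^2/4 + 32^2/4 + 46^2/4) - 3*18
     = 0.039216 * 1471.25 - 54
     = 3.696078.
Step 4: Ties present; correction factor C = 1 - 24/(17^3 - 17) = 0.995098. Corrected H = 3.696078 / 0.995098 = 3.714286.
Step 5: Under H0, H ~ chi^2(3); p-value = 0.294015.
Step 6: alpha = 0.05. fail to reject H0.

H = 3.7143, df = 3, p = 0.294015, fail to reject H0.


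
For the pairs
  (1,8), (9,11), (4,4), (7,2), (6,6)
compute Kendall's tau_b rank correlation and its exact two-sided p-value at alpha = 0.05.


Step 1: Enumerate the 10 unordered pairs (i,j) with i<j and classify each by sign(x_j-x_i) * sign(y_j-y_i).
  (1,2):dx=+8,dy=+3->C; (1,3):dx=+3,dy=-4->D; (1,4):dx=+6,dy=-6->D; (1,5):dx=+5,dy=-2->D
  (2,3):dx=-5,dy=-7->C; (2,4):dx=-2,dy=-9->C; (2,5):dx=-3,dy=-5->C; (3,4):dx=+3,dy=-2->D
  (3,5):dx=+2,dy=+2->C; (4,5):dx=-1,dy=+4->D
Step 2: C = 5, D = 5, total pairs = 10.
Step 3: tau = (C - D)/(n(n-1)/2) = (5 - 5)/10 = 0.000000.
Step 4: Exact two-sided p-value (enumerate n! = 120 permutations of y under H0): p = 1.000000.
Step 5: alpha = 0.05. fail to reject H0.

tau_b = 0.0000 (C=5, D=5), p = 1.000000, fail to reject H0.


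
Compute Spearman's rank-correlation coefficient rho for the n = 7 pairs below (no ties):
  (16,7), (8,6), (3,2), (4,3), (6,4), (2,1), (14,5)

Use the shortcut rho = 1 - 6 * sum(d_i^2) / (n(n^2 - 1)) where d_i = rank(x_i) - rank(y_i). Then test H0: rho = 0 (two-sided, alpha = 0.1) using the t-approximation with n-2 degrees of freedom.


Step 1: Rank x and y separately (midranks; no ties here).
rank(x): 16->7, 8->5, 3->2, 4->3, 6->4, 2->1, 14->6
rank(y): 7->7, 6->6, 2->2, 3->3, 4->4, 1->1, 5->5
Step 2: d_i = R_x(i) - R_y(i); compute d_i^2.
  (7-7)^2=0, (5-6)^2=1, (2-2)^2=0, (3-3)^2=0, (4-4)^2=0, (1-1)^2=0, (6-5)^2=1
sum(d^2) = 2.
Step 3: rho = 1 - 6*2 / (7*(7^2 - 1)) = 1 - 12/336 = 0.964286.
Step 4: Under H0, t = rho * sqrt((n-2)/(1-rho^2)) = 8.1408 ~ t(5).
Step 5: Two-sided p-value from the t-distribution with 5 df = 0.000454.
Step 6: alpha = 0.1. reject H0.

rho = 0.9643, p = 0.000454, reject H0 at alpha = 0.1.


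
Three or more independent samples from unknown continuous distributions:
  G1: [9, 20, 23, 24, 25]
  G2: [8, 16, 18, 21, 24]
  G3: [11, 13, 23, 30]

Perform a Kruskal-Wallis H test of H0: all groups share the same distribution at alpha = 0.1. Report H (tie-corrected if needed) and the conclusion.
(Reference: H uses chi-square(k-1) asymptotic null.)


Step 1: Combine all N = 14 observations and assign midranks.
sorted (value, group, rank): (8,G2,1), (9,G1,2), (11,G3,3), (13,G3,4), (16,G2,5), (18,G2,6), (20,G1,7), (21,G2,8), (23,G1,9.5), (23,G3,9.5), (24,G1,11.5), (24,G2,11.5), (25,G1,13), (30,G3,14)
Step 2: Sum ranks within each group.
R_1 = 43 (n_1 = 5)
R_2 = 31.5 (n_2 = 5)
R_3 = 30.5 (n_3 = 4)
Step 3: H = 12/(N(N+1)) * sum(R_i^2/n_i) - 3(N+1)
     = 12/(14*15) * (43^2/5 + 31.5^2/5 + 30.5^2/4) - 3*15
     = 0.057143 * 800.812 - 45
     = 0.760714.
Step 4: Ties present; correction factor C = 1 - 12/(14^3 - 14) = 0.995604. Corrected H = 0.760714 / 0.995604 = 0.764073.
Step 5: Under H0, H ~ chi^2(2); p-value = 0.682470.
Step 6: alpha = 0.1. fail to reject H0.

H = 0.7641, df = 2, p = 0.682470, fail to reject H0.


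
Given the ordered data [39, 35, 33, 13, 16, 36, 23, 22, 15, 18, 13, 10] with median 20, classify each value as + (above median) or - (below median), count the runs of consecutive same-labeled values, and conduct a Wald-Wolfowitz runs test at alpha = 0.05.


Step 1: Compute median = 20; label A = above, B = below.
Labels in order: AAABBAAABBBB  (n_A = 6, n_B = 6)
Step 2: Count runs R = 4.
Step 3: Under H0 (random ordering), E[R] = 2*n_A*n_B/(n_A+n_B) + 1 = 2*6*6/12 + 1 = 7.0000.
        Var[R] = 2*n_A*n_B*(2*n_A*n_B - n_A - n_B) / ((n_A+n_B)^2 * (n_A+n_B-1)) = 4320/1584 = 2.7273.
        SD[R] = 1.6514.
Step 4: Continuity-corrected z = (R + 0.5 - E[R]) / SD[R] = (4 + 0.5 - 7.0000) / 1.6514 = -1.5138.
Step 5: Two-sided p-value via normal approximation = 2*(1 - Phi(|z|)) = 0.130070.
Step 6: alpha = 0.05. fail to reject H0.

R = 4, z = -1.5138, p = 0.130070, fail to reject H0.


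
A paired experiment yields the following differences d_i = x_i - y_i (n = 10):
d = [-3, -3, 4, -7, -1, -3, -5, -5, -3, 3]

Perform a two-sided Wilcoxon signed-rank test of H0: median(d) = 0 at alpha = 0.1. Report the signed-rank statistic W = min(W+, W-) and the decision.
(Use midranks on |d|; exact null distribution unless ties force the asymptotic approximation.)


Step 1: Drop any zero differences (none here) and take |d_i|.
|d| = [3, 3, 4, 7, 1, 3, 5, 5, 3, 3]
Step 2: Midrank |d_i| (ties get averaged ranks).
ranks: |3|->4, |3|->4, |4|->7, |7|->10, |1|->1, |3|->4, |5|->8.5, |5|->8.5, |3|->4, |3|->4
Step 3: Attach original signs; sum ranks with positive sign and with negative sign.
W+ = 7 + 4 = 11
W- = 4 + 4 + 10 + 1 + 4 + 8.5 + 8.5 + 4 = 44
(Check: W+ + W- = 55 should equal n(n+1)/2 = 55.)
Step 4: Test statistic W = min(W+, W-) = 11.
Step 5: Ties in |d|, so use the tie-corrected normal approximation.
        E[W] = n(n+1)/4 = 10*11/4 = 27.5.
        Tie groups: |d|=3 (t=5), |d|=5 (t=2); sum(t^3 - t) = 126.
        Var[W] = n(n+1)(2n+1)/24 - sum(t^3-t)/48 = 2310/24 - 126/48 = 93.625.
        z = (W - E[W]) / sqrt(Var[W]) = (11 - 27.5) / 9.6760 = -1.7052.
        Two-sided p = 2*Phi(z) = 0.088148.
Step 6: alpha = 0.1. reject H0.

W+ = 11, W- = 44, W = min = 11, p = 0.088148, reject H0.


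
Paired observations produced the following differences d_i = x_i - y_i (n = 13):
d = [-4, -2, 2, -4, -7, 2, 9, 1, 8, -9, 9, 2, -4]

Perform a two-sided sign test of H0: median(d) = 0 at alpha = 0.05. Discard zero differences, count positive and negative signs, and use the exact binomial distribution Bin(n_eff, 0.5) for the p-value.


Step 1: Discard zero differences. Original n = 13; n_eff = number of nonzero differences = 13.
Nonzero differences (with sign): -4, -2, +2, -4, -7, +2, +9, +1, +8, -9, +9, +2, -4
Step 2: Count signs: positive = 7, negative = 6.
Step 3: Under H0: P(positive) = 0.5, so the number of positives S ~ Bin(13, 0.5).
Step 4: Two-sided exact p-value = sum of Bin(13,0.5) probabilities at or below the observed probability = 1.000000.
Step 5: alpha = 0.05. fail to reject H0.

n_eff = 13, pos = 7, neg = 6, p = 1.000000, fail to reject H0.


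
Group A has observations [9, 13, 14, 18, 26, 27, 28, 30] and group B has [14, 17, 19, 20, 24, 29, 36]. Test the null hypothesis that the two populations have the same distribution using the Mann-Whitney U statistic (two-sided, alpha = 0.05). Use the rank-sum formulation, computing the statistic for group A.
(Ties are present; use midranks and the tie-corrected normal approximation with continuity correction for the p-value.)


Step 1: Combine and sort all 15 observations; assign midranks.
sorted (value, group): (9,X), (13,X), (14,X), (14,Y), (17,Y), (18,X), (19,Y), (20,Y), (24,Y), (26,X), (27,X), (28,X), (29,Y), (30,X), (36,Y)
ranks: 9->1, 13->2, 14->3.5, 14->3.5, 17->5, 18->6, 19->7, 20->8, 24->9, 26->10, 27->11, 28->12, 29->13, 30->14, 36->15
Step 2: Rank sum for X: R1 = 1 + 2 + 3.5 + 6 + 10 + 11 + 12 + 14 = 59.5.
Step 3: U_X = R1 - n1(n1+1)/2 = 59.5 - 8*9/2 = 59.5 - 36 = 23.5.
       U_Y = n1*n2 - U_X = 56 - 23.5 = 32.5.
Step 4: Ties are present, so use the tie-corrected normal approximation (with continuity correction) for the p-value.
Step 5: p-value = 0.643132; compare to alpha = 0.05. fail to reject H0.

U_X = 23.5, p = 0.643132, fail to reject H0 at alpha = 0.05.


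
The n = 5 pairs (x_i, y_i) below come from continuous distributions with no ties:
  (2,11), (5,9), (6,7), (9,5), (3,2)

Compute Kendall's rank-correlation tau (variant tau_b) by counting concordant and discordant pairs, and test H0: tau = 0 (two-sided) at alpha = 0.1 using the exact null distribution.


Step 1: Enumerate the 10 unordered pairs (i,j) with i<j and classify each by sign(x_j-x_i) * sign(y_j-y_i).
  (1,2):dx=+3,dy=-2->D; (1,3):dx=+4,dy=-4->D; (1,4):dx=+7,dy=-6->D; (1,5):dx=+1,dy=-9->D
  (2,3):dx=+1,dy=-2->D; (2,4):dx=+4,dy=-4->D; (2,5):dx=-2,dy=-7->C; (3,4):dx=+3,dy=-2->D
  (3,5):dx=-3,dy=-5->C; (4,5):dx=-6,dy=-3->C
Step 2: C = 3, D = 7, total pairs = 10.
Step 3: tau = (C - D)/(n(n-1)/2) = (3 - 7)/10 = -0.400000.
Step 4: Exact two-sided p-value (enumerate n! = 120 permutations of y under H0): p = 0.483333.
Step 5: alpha = 0.1. fail to reject H0.

tau_b = -0.4000 (C=3, D=7), p = 0.483333, fail to reject H0.


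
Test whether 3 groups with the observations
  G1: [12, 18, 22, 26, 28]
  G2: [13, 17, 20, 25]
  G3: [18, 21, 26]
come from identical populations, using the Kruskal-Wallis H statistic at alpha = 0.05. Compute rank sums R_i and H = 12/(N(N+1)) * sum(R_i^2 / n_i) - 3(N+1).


Step 1: Combine all N = 12 observations and assign midranks.
sorted (value, group, rank): (12,G1,1), (13,G2,2), (17,G2,3), (18,G1,4.5), (18,G3,4.5), (20,G2,6), (21,G3,7), (22,G1,8), (25,G2,9), (26,G1,10.5), (26,G3,10.5), (28,G1,12)
Step 2: Sum ranks within each group.
R_1 = 36 (n_1 = 5)
R_2 = 20 (n_2 = 4)
R_3 = 22 (n_3 = 3)
Step 3: H = 12/(N(N+1)) * sum(R_i^2/n_i) - 3(N+1)
     = 12/(12*13) * (36^2/5 + 20^2/4 + 22^2/3) - 3*13
     = 0.076923 * 520.533 - 39
     = 1.041026.
Step 4: Ties present; correction factor C = 1 - 12/(12^3 - 12) = 0.993007. Corrected H = 1.041026 / 0.993007 = 1.048357.
Step 5: Under H0, H ~ chi^2(2); p-value = 0.592042.
Step 6: alpha = 0.05. fail to reject H0.

H = 1.0484, df = 2, p = 0.592042, fail to reject H0.


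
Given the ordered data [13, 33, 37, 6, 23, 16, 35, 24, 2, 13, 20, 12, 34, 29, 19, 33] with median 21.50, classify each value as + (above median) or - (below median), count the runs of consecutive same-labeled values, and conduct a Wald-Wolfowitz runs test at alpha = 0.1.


Step 1: Compute median = 21.50; label A = above, B = below.
Labels in order: BAABABAABBBBAABA  (n_A = 8, n_B = 8)
Step 2: Count runs R = 10.
Step 3: Under H0 (random ordering), E[R] = 2*n_A*n_B/(n_A+n_B) + 1 = 2*8*8/16 + 1 = 9.0000.
        Var[R] = 2*n_A*n_B*(2*n_A*n_B - n_A - n_B) / ((n_A+n_B)^2 * (n_A+n_B-1)) = 14336/3840 = 3.7333.
        SD[R] = 1.9322.
Step 4: Continuity-corrected z = (R - 0.5 - E[R]) / SD[R] = (10 - 0.5 - 9.0000) / 1.9322 = 0.2588.
Step 5: Two-sided p-value via normal approximation = 2*(1 - Phi(|z|)) = 0.795809.
Step 6: alpha = 0.1. fail to reject H0.

R = 10, z = 0.2588, p = 0.795809, fail to reject H0.


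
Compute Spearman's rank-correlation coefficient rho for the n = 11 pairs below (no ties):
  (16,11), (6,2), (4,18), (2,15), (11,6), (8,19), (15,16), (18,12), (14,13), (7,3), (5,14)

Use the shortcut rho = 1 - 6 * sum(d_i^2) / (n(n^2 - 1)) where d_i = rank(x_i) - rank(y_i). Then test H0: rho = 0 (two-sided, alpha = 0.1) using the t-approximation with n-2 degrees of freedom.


Step 1: Rank x and y separately (midranks; no ties here).
rank(x): 16->10, 6->4, 4->2, 2->1, 11->7, 8->6, 15->9, 18->11, 14->8, 7->5, 5->3
rank(y): 11->4, 2->1, 18->10, 15->8, 6->3, 19->11, 16->9, 12->5, 13->6, 3->2, 14->7
Step 2: d_i = R_x(i) - R_y(i); compute d_i^2.
  (10-4)^2=36, (4-1)^2=9, (2-10)^2=64, (1-8)^2=49, (7-3)^2=16, (6-11)^2=25, (9-9)^2=0, (11-5)^2=36, (8-6)^2=4, (5-2)^2=9, (3-7)^2=16
sum(d^2) = 264.
Step 3: rho = 1 - 6*264 / (11*(11^2 - 1)) = 1 - 1584/1320 = -0.200000.
Step 4: Under H0, t = rho * sqrt((n-2)/(1-rho^2)) = -0.6124 ~ t(9).
Step 5: Two-sided p-value from the t-distribution with 9 df = 0.555445.
Step 6: alpha = 0.1. fail to reject H0.

rho = -0.2000, p = 0.555445, fail to reject H0 at alpha = 0.1.


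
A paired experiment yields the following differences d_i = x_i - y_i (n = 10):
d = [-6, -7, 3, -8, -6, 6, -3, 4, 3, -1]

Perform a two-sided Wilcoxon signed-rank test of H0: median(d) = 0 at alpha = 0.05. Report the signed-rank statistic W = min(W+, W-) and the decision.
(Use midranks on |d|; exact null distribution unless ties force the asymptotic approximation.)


Step 1: Drop any zero differences (none here) and take |d_i|.
|d| = [6, 7, 3, 8, 6, 6, 3, 4, 3, 1]
Step 2: Midrank |d_i| (ties get averaged ranks).
ranks: |6|->7, |7|->9, |3|->3, |8|->10, |6|->7, |6|->7, |3|->3, |4|->5, |3|->3, |1|->1
Step 3: Attach original signs; sum ranks with positive sign and with negative sign.
W+ = 3 + 7 + 5 + 3 = 18
W- = 7 + 9 + 10 + 7 + 3 + 1 = 37
(Check: W+ + W- = 55 should equal n(n+1)/2 = 55.)
Step 4: Test statistic W = min(W+, W-) = 18.
Step 5: Ties in |d|, so use the tie-corrected normal approximation.
        E[W] = n(n+1)/4 = 10*11/4 = 27.5.
        Tie groups: |d|=3 (t=3), |d|=6 (t=3); sum(t^3 - t) = 48.
        Var[W] = n(n+1)(2n+1)/24 - sum(t^3-t)/48 = 2310/24 - 48/48 = 95.25.
        z = (W - E[W]) / sqrt(Var[W]) = (18 - 27.5) / 9.7596 = -0.9734.
        Two-sided p = 2*Phi(z) = 0.330355.
Step 6: alpha = 0.05. fail to reject H0.

W+ = 18, W- = 37, W = min = 18, p = 0.330355, fail to reject H0.


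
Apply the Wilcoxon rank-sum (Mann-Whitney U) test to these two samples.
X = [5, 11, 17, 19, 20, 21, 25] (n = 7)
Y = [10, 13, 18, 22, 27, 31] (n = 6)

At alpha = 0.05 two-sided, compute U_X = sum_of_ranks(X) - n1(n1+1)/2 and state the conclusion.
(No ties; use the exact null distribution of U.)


Step 1: Combine and sort all 13 observations; assign midranks.
sorted (value, group): (5,X), (10,Y), (11,X), (13,Y), (17,X), (18,Y), (19,X), (20,X), (21,X), (22,Y), (25,X), (27,Y), (31,Y)
ranks: 5->1, 10->2, 11->3, 13->4, 17->5, 18->6, 19->7, 20->8, 21->9, 22->10, 25->11, 27->12, 31->13
Step 2: Rank sum for X: R1 = 1 + 3 + 5 + 7 + 8 + 9 + 11 = 44.
Step 3: U_X = R1 - n1(n1+1)/2 = 44 - 7*8/2 = 44 - 28 = 16.
       U_Y = n1*n2 - U_X = 42 - 16 = 26.
Step 4: No ties, so the exact null distribution of U (based on enumerating the C(13,7) = 1716 equally likely rank assignments) gives the two-sided p-value.
Step 5: p-value = 0.533800; compare to alpha = 0.05. fail to reject H0.

U_X = 16, p = 0.533800, fail to reject H0 at alpha = 0.05.


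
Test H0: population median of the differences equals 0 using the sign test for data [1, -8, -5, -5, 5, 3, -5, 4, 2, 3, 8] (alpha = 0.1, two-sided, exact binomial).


Step 1: Discard zero differences. Original n = 11; n_eff = number of nonzero differences = 11.
Nonzero differences (with sign): +1, -8, -5, -5, +5, +3, -5, +4, +2, +3, +8
Step 2: Count signs: positive = 7, negative = 4.
Step 3: Under H0: P(positive) = 0.5, so the number of positives S ~ Bin(11, 0.5).
Step 4: Two-sided exact p-value = sum of Bin(11,0.5) probabilities at or below the observed probability = 0.548828.
Step 5: alpha = 0.1. fail to reject H0.

n_eff = 11, pos = 7, neg = 4, p = 0.548828, fail to reject H0.


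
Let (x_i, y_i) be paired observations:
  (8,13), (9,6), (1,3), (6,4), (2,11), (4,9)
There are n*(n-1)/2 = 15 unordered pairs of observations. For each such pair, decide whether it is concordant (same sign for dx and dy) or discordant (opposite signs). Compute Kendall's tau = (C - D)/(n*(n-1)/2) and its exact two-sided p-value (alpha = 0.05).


Step 1: Enumerate the 15 unordered pairs (i,j) with i<j and classify each by sign(x_j-x_i) * sign(y_j-y_i).
  (1,2):dx=+1,dy=-7->D; (1,3):dx=-7,dy=-10->C; (1,4):dx=-2,dy=-9->C; (1,5):dx=-6,dy=-2->C
  (1,6):dx=-4,dy=-4->C; (2,3):dx=-8,dy=-3->C; (2,4):dx=-3,dy=-2->C; (2,5):dx=-7,dy=+5->D
  (2,6):dx=-5,dy=+3->D; (3,4):dx=+5,dy=+1->C; (3,5):dx=+1,dy=+8->C; (3,6):dx=+3,dy=+6->C
  (4,5):dx=-4,dy=+7->D; (4,6):dx=-2,dy=+5->D; (5,6):dx=+2,dy=-2->D
Step 2: C = 9, D = 6, total pairs = 15.
Step 3: tau = (C - D)/(n(n-1)/2) = (9 - 6)/15 = 0.200000.
Step 4: Exact two-sided p-value (enumerate n! = 720 permutations of y under H0): p = 0.719444.
Step 5: alpha = 0.05. fail to reject H0.

tau_b = 0.2000 (C=9, D=6), p = 0.719444, fail to reject H0.


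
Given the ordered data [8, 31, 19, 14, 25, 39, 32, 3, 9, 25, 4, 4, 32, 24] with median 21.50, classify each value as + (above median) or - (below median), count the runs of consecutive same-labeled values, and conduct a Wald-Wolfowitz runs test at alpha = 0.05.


Step 1: Compute median = 21.50; label A = above, B = below.
Labels in order: BABBAAABBABBAA  (n_A = 7, n_B = 7)
Step 2: Count runs R = 8.
Step 3: Under H0 (random ordering), E[R] = 2*n_A*n_B/(n_A+n_B) + 1 = 2*7*7/14 + 1 = 8.0000.
        Var[R] = 2*n_A*n_B*(2*n_A*n_B - n_A - n_B) / ((n_A+n_B)^2 * (n_A+n_B-1)) = 8232/2548 = 3.2308.
        SD[R] = 1.7974.
Step 4: R = E[R], so z = 0 with no continuity correction.
Step 5: Two-sided p-value via normal approximation = 2*(1 - Phi(|z|)) = 1.000000.
Step 6: alpha = 0.05. fail to reject H0.

R = 8, z = 0.0000, p = 1.000000, fail to reject H0.


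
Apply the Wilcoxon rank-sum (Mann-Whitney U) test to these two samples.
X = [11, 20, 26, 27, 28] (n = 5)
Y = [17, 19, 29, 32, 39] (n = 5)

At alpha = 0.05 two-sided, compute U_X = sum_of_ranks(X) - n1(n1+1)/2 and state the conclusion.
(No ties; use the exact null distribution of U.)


Step 1: Combine and sort all 10 observations; assign midranks.
sorted (value, group): (11,X), (17,Y), (19,Y), (20,X), (26,X), (27,X), (28,X), (29,Y), (32,Y), (39,Y)
ranks: 11->1, 17->2, 19->3, 20->4, 26->5, 27->6, 28->7, 29->8, 32->9, 39->10
Step 2: Rank sum for X: R1 = 1 + 4 + 5 + 6 + 7 = 23.
Step 3: U_X = R1 - n1(n1+1)/2 = 23 - 5*6/2 = 23 - 15 = 8.
       U_Y = n1*n2 - U_X = 25 - 8 = 17.
Step 4: No ties, so the exact null distribution of U (based on enumerating the C(10,5) = 252 equally likely rank assignments) gives the two-sided p-value.
Step 5: p-value = 0.420635; compare to alpha = 0.05. fail to reject H0.

U_X = 8, p = 0.420635, fail to reject H0 at alpha = 0.05.


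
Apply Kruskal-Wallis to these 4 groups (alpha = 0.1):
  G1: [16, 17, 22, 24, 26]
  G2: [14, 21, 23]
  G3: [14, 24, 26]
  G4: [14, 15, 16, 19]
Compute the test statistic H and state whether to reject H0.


Step 1: Combine all N = 15 observations and assign midranks.
sorted (value, group, rank): (14,G2,2), (14,G3,2), (14,G4,2), (15,G4,4), (16,G1,5.5), (16,G4,5.5), (17,G1,7), (19,G4,8), (21,G2,9), (22,G1,10), (23,G2,11), (24,G1,12.5), (24,G3,12.5), (26,G1,14.5), (26,G3,14.5)
Step 2: Sum ranks within each group.
R_1 = 49.5 (n_1 = 5)
R_2 = 22 (n_2 = 3)
R_3 = 29 (n_3 = 3)
R_4 = 19.5 (n_4 = 4)
Step 3: H = 12/(N(N+1)) * sum(R_i^2/n_i) - 3(N+1)
     = 12/(15*16) * (49.5^2/5 + 22^2/3 + 29^2/3 + 19.5^2/4) - 3*16
     = 0.050000 * 1026.78 - 48
     = 3.338958.
Step 4: Ties present; correction factor C = 1 - 42/(15^3 - 15) = 0.987500. Corrected H = 3.338958 / 0.987500 = 3.381224.
Step 5: Under H0, H ~ chi^2(3); p-value = 0.336497.
Step 6: alpha = 0.1. fail to reject H0.

H = 3.3812, df = 3, p = 0.336497, fail to reject H0.


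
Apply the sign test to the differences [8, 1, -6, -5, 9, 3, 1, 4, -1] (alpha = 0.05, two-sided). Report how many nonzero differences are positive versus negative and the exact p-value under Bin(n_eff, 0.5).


Step 1: Discard zero differences. Original n = 9; n_eff = number of nonzero differences = 9.
Nonzero differences (with sign): +8, +1, -6, -5, +9, +3, +1, +4, -1
Step 2: Count signs: positive = 6, negative = 3.
Step 3: Under H0: P(positive) = 0.5, so the number of positives S ~ Bin(9, 0.5).
Step 4: Two-sided exact p-value = sum of Bin(9,0.5) probabilities at or below the observed probability = 0.507812.
Step 5: alpha = 0.05. fail to reject H0.

n_eff = 9, pos = 6, neg = 3, p = 0.507812, fail to reject H0.


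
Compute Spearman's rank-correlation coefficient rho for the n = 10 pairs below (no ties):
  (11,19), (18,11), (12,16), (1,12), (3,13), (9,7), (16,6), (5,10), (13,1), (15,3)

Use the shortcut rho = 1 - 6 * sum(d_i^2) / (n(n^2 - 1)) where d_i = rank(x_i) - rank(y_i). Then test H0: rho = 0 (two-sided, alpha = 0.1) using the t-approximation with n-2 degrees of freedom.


Step 1: Rank x and y separately (midranks; no ties here).
rank(x): 11->5, 18->10, 12->6, 1->1, 3->2, 9->4, 16->9, 5->3, 13->7, 15->8
rank(y): 19->10, 11->6, 16->9, 12->7, 13->8, 7->4, 6->3, 10->5, 1->1, 3->2
Step 2: d_i = R_x(i) - R_y(i); compute d_i^2.
  (5-10)^2=25, (10-6)^2=16, (6-9)^2=9, (1-7)^2=36, (2-8)^2=36, (4-4)^2=0, (9-3)^2=36, (3-5)^2=4, (7-1)^2=36, (8-2)^2=36
sum(d^2) = 234.
Step 3: rho = 1 - 6*234 / (10*(10^2 - 1)) = 1 - 1404/990 = -0.418182.
Step 4: Under H0, t = rho * sqrt((n-2)/(1-rho^2)) = -1.3021 ~ t(8).
Step 5: Two-sided p-value from the t-distribution with 8 df = 0.229113.
Step 6: alpha = 0.1. fail to reject H0.

rho = -0.4182, p = 0.229113, fail to reject H0 at alpha = 0.1.


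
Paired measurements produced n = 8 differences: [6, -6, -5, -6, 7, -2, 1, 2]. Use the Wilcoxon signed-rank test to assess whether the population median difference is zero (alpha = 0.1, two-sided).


Step 1: Drop any zero differences (none here) and take |d_i|.
|d| = [6, 6, 5, 6, 7, 2, 1, 2]
Step 2: Midrank |d_i| (ties get averaged ranks).
ranks: |6|->6, |6|->6, |5|->4, |6|->6, |7|->8, |2|->2.5, |1|->1, |2|->2.5
Step 3: Attach original signs; sum ranks with positive sign and with negative sign.
W+ = 6 + 8 + 1 + 2.5 = 17.5
W- = 6 + 4 + 6 + 2.5 = 18.5
(Check: W+ + W- = 36 should equal n(n+1)/2 = 36.)
Step 4: Test statistic W = min(W+, W-) = 17.5.
Step 5: Ties in |d|, so use the tie-corrected normal approximation.
        E[W] = n(n+1)/4 = 8*9/4 = 18.
        Tie groups: |d|=2 (t=2), |d|=6 (t=3); sum(t^3 - t) = 30.
        Var[W] = n(n+1)(2n+1)/24 - sum(t^3-t)/48 = 1224/24 - 30/48 = 50.375.
        z = (W - E[W]) / sqrt(Var[W]) = (17.5 - 18) / 7.0975 = -0.0704.
        Two-sided p = 2*Phi(z) = 0.943838.
Step 6: alpha = 0.1. fail to reject H0.

W+ = 17.5, W- = 18.5, W = min = 17.5, p = 0.943838, fail to reject H0.
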